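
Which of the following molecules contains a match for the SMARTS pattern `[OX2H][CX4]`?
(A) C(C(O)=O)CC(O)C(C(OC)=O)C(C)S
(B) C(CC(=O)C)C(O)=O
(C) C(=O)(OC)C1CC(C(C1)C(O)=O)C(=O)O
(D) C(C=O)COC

A

[OX2H][CX4] describes a hydroxyl oxygen bound to an sp3 (X4) carbon (an aliphatic alcohol).
(A) contains a hydroxyl group (-OH), which satisfies every atom and bond constraint.
(B) has a carboxylic acid group (-C(=O)OH) but the -OH is on a CX3 carbonyl carbon, not a CX4 carbon.
(C) has a carboxylic acid group (-C(=O)OH) but the -OH is on a CX3 carbonyl carbon, not a CX4 carbon.
(D) has a methoxy ether (-OCH3) but the oxygen has H0 (ether), not H1.
So the answer is (A).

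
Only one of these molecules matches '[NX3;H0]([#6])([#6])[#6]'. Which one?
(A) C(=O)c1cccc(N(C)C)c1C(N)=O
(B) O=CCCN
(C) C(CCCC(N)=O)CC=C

[NX3;H0]([#6])([#6])[#6] describes a trivalent nitrogen with no H, bonded to three carbons (a tertiary amine).
(A) contains a dimethylamino group (-N(CH3)2), which satisfies every atom and bond constraint.
(B) has a primary amino group (-NH2) but the nitrogen has H2, not H0 with three carbons.
(C) has a primary amide (-C(=O)NH2) but the amide nitrogen has H2 and only one carbon neighbour.
So the answer is (A).

A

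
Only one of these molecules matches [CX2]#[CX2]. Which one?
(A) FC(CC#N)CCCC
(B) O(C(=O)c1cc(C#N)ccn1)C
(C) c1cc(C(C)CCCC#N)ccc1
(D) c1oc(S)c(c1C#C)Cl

[CX2]#[CX2] describes a carbon-carbon triple bond (an alkyne).
(A) has a nitrile (-C#N) but the triple bond is C#N, not C#C.
(B) has a nitrile (-C#N) but the triple bond is C#N, not C#C.
(C) has a nitrile (-C#N) but the triple bond is C#N, not C#C.
(D) contains an ethynyl group (-C#CH), which satisfies every atom and bond constraint.
So the answer is (D).

D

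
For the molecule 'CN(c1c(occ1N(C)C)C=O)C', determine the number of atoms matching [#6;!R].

5

The query [#6;!R] means: carbon not in any ring.
Check the 13 heavy atoms by environment: 1× o (aromatic, in 5-ring) → no; 4× c (aromatic, in 5-ring) → no; 5× C (acyclic) → match; 1× O (acyclic) → no; 2× N (acyclic) → no.
That gives 5 matching atoms.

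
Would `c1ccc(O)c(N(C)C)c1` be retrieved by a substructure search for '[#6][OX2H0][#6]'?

No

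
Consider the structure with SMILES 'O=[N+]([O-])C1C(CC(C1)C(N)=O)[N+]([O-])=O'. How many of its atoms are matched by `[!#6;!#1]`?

8

The query [!#6;!#1] means: not carbon and not hydrogen — any heteroatom.
Check the 14 heavy atoms by environment: 6× C → no; 3× O → match; 1× N → match; 2× N (charge +1) → match; 2× O (charge -1) → match.
Summing the matching environments: 3 + 1 + 2 + 2 = 8 matching atoms.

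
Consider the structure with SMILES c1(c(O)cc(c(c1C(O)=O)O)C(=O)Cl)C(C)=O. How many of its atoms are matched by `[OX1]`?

3

The query [OX1] means: aliphatic oxygen with one total connection — typically a carbonyl =O or an oxide.
Check the 17 heavy atoms by environment: 6× c (aromatic, X3) → no; 3× C (X3) → no; 3× O (X1) → match; 1× Cl (X1) → no; 1× C (X4) → no; 3× O (X2) → no.
That gives 3 matching atoms.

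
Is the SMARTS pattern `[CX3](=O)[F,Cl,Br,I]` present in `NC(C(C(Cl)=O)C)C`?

Yes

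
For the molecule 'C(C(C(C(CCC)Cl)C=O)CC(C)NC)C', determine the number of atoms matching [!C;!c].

3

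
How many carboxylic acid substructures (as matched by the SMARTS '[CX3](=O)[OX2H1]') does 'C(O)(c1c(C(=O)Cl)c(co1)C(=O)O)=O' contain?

[CX3](=O)[OX2H1] is the SMARTS for a carboxylic acid: an sp2 carbon double-bonded to O and single-bonded to an -OH oxygen.
The molecule carries 2 separate instances of a carboxylic acid group (-C(=O)OH) meeting every constraint; each maps to a distinct set of atoms, giving 2 matches.

2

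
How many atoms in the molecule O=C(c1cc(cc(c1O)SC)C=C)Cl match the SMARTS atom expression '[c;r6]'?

Check the 14 heavy atoms by environment: 6× c (aromatic, in 6-ring) → match; 4× C (acyclic) → no; 2× O (acyclic) → no; 1× Cl (acyclic) → no; 1× S (acyclic) → no.
That gives 6 matching atoms.

6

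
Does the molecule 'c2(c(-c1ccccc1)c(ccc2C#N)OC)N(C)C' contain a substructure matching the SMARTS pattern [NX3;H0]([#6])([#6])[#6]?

The pattern [NX3;H0]([#6])([#6])[#6] describes a trivalent nitrogen with no H, bonded to three carbons — a tertiary amine.
The molecule carries a dimethylamino group (-N(CH3)2), whose atoms satisfy every constraint of the query, so the pattern matches.

Yes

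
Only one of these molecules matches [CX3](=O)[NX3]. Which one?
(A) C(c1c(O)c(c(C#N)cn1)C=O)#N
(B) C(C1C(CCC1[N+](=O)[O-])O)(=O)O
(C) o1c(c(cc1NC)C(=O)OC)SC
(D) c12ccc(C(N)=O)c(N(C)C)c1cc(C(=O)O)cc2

D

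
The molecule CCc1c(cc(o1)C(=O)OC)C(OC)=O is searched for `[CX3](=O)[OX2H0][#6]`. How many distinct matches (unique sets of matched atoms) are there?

2

[CX3](=O)[OX2H0][#6] is the SMARTS for an ester: a carbonyl carbon bonded to an oxygen that is itself bonded to carbon (no H on that O).
The molecule carries 2 separate instances of a methyl-ester group (-C(=O)OCH3) meeting every constraint; each maps to a distinct set of atoms, giving 2 matches.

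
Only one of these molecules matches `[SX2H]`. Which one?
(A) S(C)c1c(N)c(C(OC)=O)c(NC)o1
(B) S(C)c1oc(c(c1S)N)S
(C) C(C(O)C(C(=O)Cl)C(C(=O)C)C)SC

B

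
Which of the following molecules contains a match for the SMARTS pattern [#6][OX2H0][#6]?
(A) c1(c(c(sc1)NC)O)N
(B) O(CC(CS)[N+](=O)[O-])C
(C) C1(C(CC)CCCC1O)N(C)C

B

[#6][OX2H0][#6] describes an aliphatic oxygen bridging two carbons with no H on the oxygen (an ether).
(A) has a hydroxyl group (-OH) but the oxygen has H1, not H0 bridging two carbons.
(B) contains a methoxy ether (-OCH3), which satisfies every atom and bond constraint.
(C) has a hydroxyl group (-OH) but the oxygen has H1, not H0 bridging two carbons.
So the answer is (B).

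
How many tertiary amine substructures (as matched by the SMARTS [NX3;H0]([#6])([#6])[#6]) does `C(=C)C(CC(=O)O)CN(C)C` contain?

[NX3;H0]([#6])([#6])[#6] is the SMARTS for a tertiary amine: a trivalent nitrogen with no H, bonded to three carbons.
Exactly one fragment in the molecule meets all constraints, giving 1 match.

1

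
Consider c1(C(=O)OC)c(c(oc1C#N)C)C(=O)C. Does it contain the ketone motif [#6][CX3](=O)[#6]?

Yes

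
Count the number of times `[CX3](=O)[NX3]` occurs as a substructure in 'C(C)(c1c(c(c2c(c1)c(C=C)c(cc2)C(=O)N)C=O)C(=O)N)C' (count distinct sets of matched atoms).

2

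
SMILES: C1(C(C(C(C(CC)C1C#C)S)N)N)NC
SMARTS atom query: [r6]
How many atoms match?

Check the 15 heavy atoms by environment: 6× C (in 6-ring) → match; 3× N (acyclic) → no; 5× C (acyclic) → no; 1× S (acyclic) → no.
That gives 6 matching atoms.

6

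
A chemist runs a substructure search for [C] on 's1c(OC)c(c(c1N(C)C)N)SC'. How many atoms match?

The query [C] means: uppercase C matches aliphatic (non-aromatic) carbon only.
Check the 13 heavy atoms by environment: 1× s (aromatic) → no; 4× c (aromatic) → no; 2× N → no; 4× C → match; 1× S → no; 1× O → no.
That gives 4 matching atoms.

4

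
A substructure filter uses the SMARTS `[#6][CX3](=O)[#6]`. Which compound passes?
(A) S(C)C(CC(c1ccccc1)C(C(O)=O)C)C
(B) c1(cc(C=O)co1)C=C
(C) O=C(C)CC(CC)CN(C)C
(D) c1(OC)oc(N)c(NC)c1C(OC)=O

[#6][CX3](=O)[#6] describes a carbonyl carbon (no H) flanked by two carbons (a ketone).
(A) has a carboxylic acid group (-C(=O)OH) but one neighbour of the carbonyl carbon is O, not C.
(B) has an aldehyde (-CHO) but the carbonyl carbon has H1, so it is not flanked by two carbons.
(C) contains an acetyl/ketone group (-C(=O)CH3), which satisfies every atom and bond constraint.
(D) has a methyl-ester group (-C(=O)OCH3) but one neighbour of the carbonyl carbon is O, not C.
So the answer is (C).

C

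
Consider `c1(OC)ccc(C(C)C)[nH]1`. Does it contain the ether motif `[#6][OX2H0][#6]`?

The pattern [#6][OX2H0][#6] describes an aliphatic oxygen bridging two carbons with no H on the oxygen — an ether.
The molecule carries a methoxy ether (-OCH3), whose atoms satisfy every constraint of the query, so the pattern matches.

Yes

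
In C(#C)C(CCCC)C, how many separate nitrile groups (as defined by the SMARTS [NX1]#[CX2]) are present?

[NX1]#[CX2] is the SMARTS for a nitrile: a nitrogen triple-bonded to a two-connected carbon.
No fragment in the molecule satisfies every constraint, giving 0 matches.

0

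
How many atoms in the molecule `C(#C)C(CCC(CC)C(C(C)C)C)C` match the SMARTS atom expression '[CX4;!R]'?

12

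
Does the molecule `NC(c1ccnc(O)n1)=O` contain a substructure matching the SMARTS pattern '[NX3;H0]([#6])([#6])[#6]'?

The pattern [NX3;H0]([#6])([#6])[#6] describes a trivalent nitrogen with no H, bonded to three carbons — a tertiary amine.
The closest candidate here is a primary amide (-C(=O)NH2), but the amide nitrogen has H2 and only one carbon neighbour. No other fragment satisfies the full query, so there is no match.

No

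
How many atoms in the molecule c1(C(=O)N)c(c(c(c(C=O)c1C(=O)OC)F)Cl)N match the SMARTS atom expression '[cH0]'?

6

The query [cH0] means: aromatic carbon with no attached hydrogen (substituted or ring-fusion).
Check the 18 heavy atoms by environment: 6× c (aromatic, H0) → match; 2× C (H0) → no; 4× O (H0) → no; 2× N (H2) → no; 1× C (H3) → no; 1× Cl (H0) → no; 1× C (H1) → no; 1× F (H0) → no.
That gives 6 matching atoms.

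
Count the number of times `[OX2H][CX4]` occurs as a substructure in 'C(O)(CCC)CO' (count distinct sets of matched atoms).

[OX2H][CX4] is the SMARTS for an aliphatic alcohol: a hydroxyl oxygen bound to an sp3 (X4) carbon.
The molecule carries 2 separate instances of a hydroxyl group (-OH) meeting every constraint; each maps to a distinct set of atoms, giving 2 matches.

2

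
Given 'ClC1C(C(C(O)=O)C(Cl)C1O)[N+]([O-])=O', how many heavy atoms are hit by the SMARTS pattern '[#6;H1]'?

The query [#6;H1] means: any carbon bearing exactly one hydrogen.
Check the 14 heavy atoms by environment: 5× C (H1) → match; 2× Cl (H0) → no; 1× C (H0) → no; 2× O (H0) → no; 2× O (H1) → no; 1× N (charge +1, H0) → no; 1× O (charge -1, H0) → no.
That gives 5 matching atoms.

5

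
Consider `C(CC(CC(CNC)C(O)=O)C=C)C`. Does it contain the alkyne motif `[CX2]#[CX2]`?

The pattern [CX2]#[CX2] describes a carbon-carbon triple bond — an alkyne.
The closest candidate here is a vinyl group (-CH=CH2), but the C=C is a double bond; both carbons are CX3, not CX2. No other fragment satisfies the full query, so there is no match.

No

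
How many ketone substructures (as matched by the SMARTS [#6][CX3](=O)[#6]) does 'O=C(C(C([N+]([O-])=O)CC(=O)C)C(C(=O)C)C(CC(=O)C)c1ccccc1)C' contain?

4

[#6][CX3](=O)[#6] is the SMARTS for a ketone: a carbonyl carbon (no H) flanked by two carbons.
The molecule carries 4 separate instances of an acetyl/ketone group (-C(=O)CH3) meeting every constraint; each maps to a distinct set of atoms, giving 4 matches.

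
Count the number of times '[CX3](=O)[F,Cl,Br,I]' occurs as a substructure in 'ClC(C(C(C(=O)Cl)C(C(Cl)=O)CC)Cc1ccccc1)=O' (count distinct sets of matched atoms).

[CX3](=O)[F,Cl,Br,I] is the SMARTS for an acyl halide: a carbonyl carbon bonded to a halogen.
The molecule carries 3 separate instances of an acyl chloride (-C(=O)Cl) meeting every constraint; each maps to a distinct set of atoms, giving 3 matches.

3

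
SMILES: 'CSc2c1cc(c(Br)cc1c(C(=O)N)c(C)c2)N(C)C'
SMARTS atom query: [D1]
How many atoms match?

Check the 20 heavy atoms by environment: 7× c (aromatic, D3) → no; 3× c (aromatic, D2) → no; 1× S (D2) → no; 4× C (D1) → match; 1× Br (D1) → match; 1× C (D3) → no; 1× O (D1) → match; 1× N (D1) → match; 1× N (D3) → no.
Summing the matching environments: 4 + 1 + 1 + 1 = 7 matching atoms.

7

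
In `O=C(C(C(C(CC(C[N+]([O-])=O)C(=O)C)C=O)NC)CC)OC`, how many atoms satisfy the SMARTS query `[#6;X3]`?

3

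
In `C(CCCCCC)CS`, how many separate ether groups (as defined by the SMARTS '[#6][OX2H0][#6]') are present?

[#6][OX2H0][#6] is the SMARTS for an ether: an aliphatic oxygen bridging two carbons with no H on the oxygen.
No fragment in the molecule satisfies every constraint, giving 0 matches.

0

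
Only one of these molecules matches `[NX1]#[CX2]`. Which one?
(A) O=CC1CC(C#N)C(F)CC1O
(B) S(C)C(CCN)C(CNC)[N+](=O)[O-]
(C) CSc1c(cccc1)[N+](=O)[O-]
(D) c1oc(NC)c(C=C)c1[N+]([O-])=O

[NX1]#[CX2] describes a nitrogen triple-bonded to a two-connected carbon (a nitrile).
(A) contains a nitrile (-C#N), which satisfies every atom and bond constraint.
(B) has a nitro group (-[N+](=O)[O-]) but there is no C#N triple bond.
(C) has a nitro group (-[N+](=O)[O-]) but there is no C#N triple bond.
(D) has a nitro group (-[N+](=O)[O-]) but there is no C#N triple bond.
So the answer is (A).

A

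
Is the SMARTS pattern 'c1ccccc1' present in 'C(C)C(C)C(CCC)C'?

No

The pattern c1ccccc1 describes six aromatic carbons in a ring — a benzene ring.
The closest candidate here is a methyl group (-CH3), but no six-membered all-carbon aromatic ring is present. No other fragment satisfies the full query, so there is no match.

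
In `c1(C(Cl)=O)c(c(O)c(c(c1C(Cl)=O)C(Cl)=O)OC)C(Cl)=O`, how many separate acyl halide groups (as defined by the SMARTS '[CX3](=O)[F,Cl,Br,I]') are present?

4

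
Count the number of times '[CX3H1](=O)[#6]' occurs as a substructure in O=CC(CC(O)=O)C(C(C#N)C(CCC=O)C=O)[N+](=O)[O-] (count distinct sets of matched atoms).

[CX3H1](=O)[#6] is the SMARTS for an aldehyde: an sp2 carbon with one H, double-bonded to O and single-bonded to carbon.
The molecule carries 3 separate instances of an aldehyde (-CHO) meeting every constraint; each maps to a distinct set of atoms, giving 3 matches.

3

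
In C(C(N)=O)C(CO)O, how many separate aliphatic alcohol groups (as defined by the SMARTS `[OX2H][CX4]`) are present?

[OX2H][CX4] is the SMARTS for an aliphatic alcohol: a hydroxyl oxygen bound to an sp3 (X4) carbon.
The molecule carries 2 separate instances of a hydroxyl group (-OH) meeting every constraint; each maps to a distinct set of atoms, giving 2 matches.

2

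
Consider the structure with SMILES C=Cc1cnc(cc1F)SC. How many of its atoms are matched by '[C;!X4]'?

The query [C;!X4] means: aliphatic carbon that does not have four total connections.
Check the 11 heavy atoms by environment: 1× n (aromatic, X2) → no; 5× c (aromatic, X3) → no; 1× S (X2) → no; 1× C (X4) → no; 2× C (X3) → match; 1× F (X1) → no.
That gives 2 matching atoms.

2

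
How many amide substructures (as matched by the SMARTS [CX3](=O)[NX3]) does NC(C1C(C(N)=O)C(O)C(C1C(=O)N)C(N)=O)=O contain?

[CX3](=O)[NX3] is the SMARTS for an amide: a carbonyl carbon bonded to a trivalent nitrogen.
The molecule carries 4 separate instances of a primary amide (-C(=O)NH2) meeting every constraint; each maps to a distinct set of atoms, giving 4 matches.

4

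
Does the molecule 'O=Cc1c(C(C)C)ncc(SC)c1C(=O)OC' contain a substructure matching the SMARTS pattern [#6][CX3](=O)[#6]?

The pattern [#6][CX3](=O)[#6] describes a carbonyl carbon (no H) flanked by two carbons — a ketone.
The closest candidate here is an aldehyde (-CHO), but the carbonyl carbon has H1, so it is not flanked by two carbons. No other fragment satisfies the full query, so there is no match.

No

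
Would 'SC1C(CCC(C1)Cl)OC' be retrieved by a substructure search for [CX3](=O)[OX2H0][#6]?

The pattern [CX3](=O)[OX2H0][#6] describes a carbonyl carbon bonded to an oxygen that is itself bonded to carbon (no H on that O) — an ester.
The closest candidate here is a methoxy ether (-OCH3), but the ether oxygen is not adjacent to a C=O carbon. No other fragment satisfies the full query, so there is no match.

No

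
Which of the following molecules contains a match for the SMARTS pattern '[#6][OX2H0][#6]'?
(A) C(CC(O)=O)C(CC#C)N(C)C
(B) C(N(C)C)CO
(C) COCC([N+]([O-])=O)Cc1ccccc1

[#6][OX2H0][#6] describes an aliphatic oxygen bridging two carbons with no H on the oxygen (an ether).
(A) has a carboxylic acid group (-C(=O)OH) but the -OH oxygen has H1; the =O is OX1, not OX2.
(B) has a hydroxyl group (-OH) but the oxygen has H1, not H0 bridging two carbons.
(C) contains a methoxy ether (-OCH3), which satisfies every atom and bond constraint.
So the answer is (C).

C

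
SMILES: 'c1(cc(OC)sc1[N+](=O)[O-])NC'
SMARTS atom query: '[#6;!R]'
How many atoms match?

2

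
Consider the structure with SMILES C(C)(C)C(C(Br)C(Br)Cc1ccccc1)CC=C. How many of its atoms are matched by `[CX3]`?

2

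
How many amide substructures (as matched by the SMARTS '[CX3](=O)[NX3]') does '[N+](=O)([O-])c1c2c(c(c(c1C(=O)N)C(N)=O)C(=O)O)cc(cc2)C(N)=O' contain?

3

[CX3](=O)[NX3] is the SMARTS for an amide: a carbonyl carbon bonded to a trivalent nitrogen.
The molecule carries 3 separate instances of a primary amide (-C(=O)NH2) meeting every constraint; each maps to a distinct set of atoms, giving 3 matches.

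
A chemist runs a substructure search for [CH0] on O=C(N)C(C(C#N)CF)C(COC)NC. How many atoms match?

The query [CH0] means: aliphatic carbon with no attached hydrogen.
Check the 15 heavy atoms by environment: 2× C (H2) → no; 3× C (H1) → no; 2× O (H0) → no; 2× C (H3) → no; 1× F (H0) → no; 2× C (H0) → match; 1× N (H2) → no; 1× N (H1) → no; 1× N (H0) → no.
That gives 2 matching atoms.

2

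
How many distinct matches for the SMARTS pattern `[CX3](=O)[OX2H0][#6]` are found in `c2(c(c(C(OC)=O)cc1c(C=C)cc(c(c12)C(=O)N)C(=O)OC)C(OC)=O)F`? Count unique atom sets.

3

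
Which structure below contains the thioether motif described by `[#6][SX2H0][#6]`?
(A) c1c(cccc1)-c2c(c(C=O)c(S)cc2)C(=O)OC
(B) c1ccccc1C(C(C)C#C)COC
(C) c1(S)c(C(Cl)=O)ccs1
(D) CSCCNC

[#6][SX2H0][#6] describes an aliphatic sulfur bridging two carbons with no H on the sulfur (a thioether).
(A) has a thiol (-SH) but the sulfur has H1, not H0 bridging two carbons.
(B) has a methoxy ether (-OCH3) but the bridging atom is O, not S.
(C) has a thiol (-SH) but the sulfur has H1, not H0 bridging two carbons.
(D) contains a methylthio ether (-SCH3), which satisfies every atom and bond constraint.
So the answer is (D).

D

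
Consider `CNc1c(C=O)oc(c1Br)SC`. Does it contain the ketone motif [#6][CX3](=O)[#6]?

The pattern [#6][CX3](=O)[#6] describes a carbonyl carbon (no H) flanked by two carbons — a ketone.
The closest candidate here is an aldehyde (-CHO), but the carbonyl carbon has H1, so it is not flanked by two carbons. No other fragment satisfies the full query, so there is no match.

No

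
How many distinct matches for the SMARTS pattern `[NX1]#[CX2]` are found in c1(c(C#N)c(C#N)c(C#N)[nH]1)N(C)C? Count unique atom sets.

3

[NX1]#[CX2] is the SMARTS for a nitrile: a nitrogen triple-bonded to a two-connected carbon.
The molecule carries 3 separate instances of a nitrile (-C#N) meeting every constraint; each maps to a distinct set of atoms, giving 3 matches.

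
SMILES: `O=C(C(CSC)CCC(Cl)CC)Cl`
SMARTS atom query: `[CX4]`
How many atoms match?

The query [CX4] means: C with X4: aliphatic carbon with exactly 4 total connections (bonds + H).
Check the 13 heavy atoms by environment: 8× C (X4) → match; 1× S (X2) → no; 2× Cl (X1) → no; 1× C (X3) → no; 1× O (X1) → no.
That gives 8 matching atoms.

8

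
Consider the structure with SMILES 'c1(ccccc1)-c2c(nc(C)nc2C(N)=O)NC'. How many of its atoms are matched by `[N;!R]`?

2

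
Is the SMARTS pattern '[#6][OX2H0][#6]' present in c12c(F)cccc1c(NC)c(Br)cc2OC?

The pattern [#6][OX2H0][#6] describes an aliphatic oxygen bridging two carbons with no H on the oxygen — an ether.
The molecule carries a methoxy ether (-OCH3), whose atoms satisfy every constraint of the query, so the pattern matches.

Yes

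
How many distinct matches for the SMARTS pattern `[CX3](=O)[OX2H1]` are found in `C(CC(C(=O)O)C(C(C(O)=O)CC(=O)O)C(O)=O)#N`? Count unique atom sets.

4

[CX3](=O)[OX2H1] is the SMARTS for a carboxylic acid: an sp2 carbon double-bonded to O and single-bonded to an -OH oxygen.
The molecule carries 4 separate instances of a carboxylic acid group (-C(=O)OH) meeting every constraint; each maps to a distinct set of atoms, giving 4 matches.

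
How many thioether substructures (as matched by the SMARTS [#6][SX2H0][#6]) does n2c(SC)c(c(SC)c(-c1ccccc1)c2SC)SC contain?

4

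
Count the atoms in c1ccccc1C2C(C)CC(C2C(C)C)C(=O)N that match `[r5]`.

The query [r5] means: r5 matches atoms in a five-membered ring.
Check the 18 heavy atoms by environment: 5× C (in 5-ring) → match; 5× C (acyclic) → no; 1× O (acyclic) → no; 1× N (acyclic) → no; 6× c (aromatic, in 6-ring) → no.
That gives 5 matching atoms.

5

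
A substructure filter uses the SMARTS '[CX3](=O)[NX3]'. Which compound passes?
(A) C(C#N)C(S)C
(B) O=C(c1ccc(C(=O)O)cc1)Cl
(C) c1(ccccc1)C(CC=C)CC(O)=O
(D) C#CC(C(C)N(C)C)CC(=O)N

[CX3](=O)[NX3] describes a carbonyl carbon bonded to a trivalent nitrogen (an amide).
(A) has a nitrile (-C#N) but the nitrile N is NX1 (triple-bonded), not NX3.
(B) has a carboxylic acid group (-C(=O)OH) but the carbonyl is bonded to O, not to an NX3 nitrogen.
(C) has a carboxylic acid group (-C(=O)OH) but the carbonyl is bonded to O, not to an NX3 nitrogen.
(D) contains a primary amide (-C(=O)NH2), which satisfies every atom and bond constraint.
So the answer is (D).

D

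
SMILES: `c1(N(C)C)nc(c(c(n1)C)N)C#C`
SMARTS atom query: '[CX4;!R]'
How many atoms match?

The query [CX4;!R] means: aliphatic carbon with four total connections, not in a ring.
Check the 13 heavy atoms by environment: 2× n (aromatic, X2, in 6-ring) → no; 4× c (aromatic, X3, in 6-ring) → no; 2× C (X2, acyclic) → no; 2× N (X3, acyclic) → no; 3× C (X4, acyclic) → match.
That gives 3 matching atoms.

3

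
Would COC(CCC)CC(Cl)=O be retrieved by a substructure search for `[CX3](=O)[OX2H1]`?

No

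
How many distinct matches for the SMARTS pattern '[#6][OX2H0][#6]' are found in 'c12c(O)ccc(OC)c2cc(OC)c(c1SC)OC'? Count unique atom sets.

[#6][OX2H0][#6] is the SMARTS for an ether: an aliphatic oxygen bridging two carbons with no H on the oxygen.
The molecule carries 3 separate instances of a methoxy ether (-OCH3) meeting every constraint; each maps to a distinct set of atoms, giving 3 matches.

3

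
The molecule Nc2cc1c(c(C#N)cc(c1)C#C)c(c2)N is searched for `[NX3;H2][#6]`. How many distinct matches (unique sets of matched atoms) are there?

2

[NX3;H2][#6] is the SMARTS for a primary amine: a trivalent nitrogen with two H attached to carbon.
The molecule carries 2 separate instances of a primary amino group (-NH2) meeting every constraint; each maps to a distinct set of atoms, giving 2 matches.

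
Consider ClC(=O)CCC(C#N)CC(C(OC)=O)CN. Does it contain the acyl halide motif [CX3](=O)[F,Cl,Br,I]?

Yes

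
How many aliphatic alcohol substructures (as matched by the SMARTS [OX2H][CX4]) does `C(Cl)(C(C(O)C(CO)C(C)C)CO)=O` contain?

3

[OX2H][CX4] is the SMARTS for an aliphatic alcohol: a hydroxyl oxygen bound to an sp3 (X4) carbon.
The molecule carries 3 separate instances of a hydroxyl group (-OH) meeting every constraint; each maps to a distinct set of atoms, giving 3 matches.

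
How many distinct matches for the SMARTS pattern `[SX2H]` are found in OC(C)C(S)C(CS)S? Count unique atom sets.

3

[SX2H] is the SMARTS for a thiol: an aliphatic sulfur with two connections, one being H.
The molecule carries 3 separate instances of a thiol (-SH) meeting every constraint; each maps to a distinct set of atoms, giving 3 matches.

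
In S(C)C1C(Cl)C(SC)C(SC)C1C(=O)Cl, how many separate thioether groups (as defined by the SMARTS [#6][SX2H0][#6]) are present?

3

[#6][SX2H0][#6] is the SMARTS for a thioether: an aliphatic sulfur bridging two carbons with no H on the sulfur.
The molecule carries 3 separate instances of a methylthio ether (-SCH3) meeting every constraint; each maps to a distinct set of atoms, giving 3 matches.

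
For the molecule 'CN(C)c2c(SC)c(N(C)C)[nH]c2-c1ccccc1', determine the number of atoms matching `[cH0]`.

The query [cH0] means: aromatic carbon with no attached hydrogen (substituted or ring-fusion).
Check the 19 heavy atoms by environment: 1× n (aromatic, H1) → no; 5× c (aromatic, H0) → match; 5× c (aromatic, H1) → no; 1× S (H0) → no; 5× C (H3) → no; 2× N (H0) → no.
That gives 5 matching atoms.

5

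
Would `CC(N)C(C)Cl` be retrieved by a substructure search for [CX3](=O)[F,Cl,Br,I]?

The pattern [CX3](=O)[F,Cl,Br,I] describes a carbonyl carbon bonded to a halogen — an acyl halide.
The closest candidate here is a chloro substituent, but the Cl is not on a carbonyl carbon. No other fragment satisfies the full query, so there is no match.

No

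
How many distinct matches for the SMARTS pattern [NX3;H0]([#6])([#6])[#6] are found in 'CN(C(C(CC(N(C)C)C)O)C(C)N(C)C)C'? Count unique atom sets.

3

[NX3;H0]([#6])([#6])[#6] is the SMARTS for a tertiary amine: a trivalent nitrogen with no H, bonded to three carbons.
The molecule carries 3 separate instances of a dimethylamino group (-N(CH3)2) meeting every constraint; each maps to a distinct set of atoms, giving 3 matches.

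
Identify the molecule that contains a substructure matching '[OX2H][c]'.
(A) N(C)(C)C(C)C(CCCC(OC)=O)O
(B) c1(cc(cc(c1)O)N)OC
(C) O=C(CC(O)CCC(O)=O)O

[OX2H][c] describes a hydroxyl oxygen attached to an aromatic carbon (a phenol).
(A) has a hydroxyl group (-OH) but the -OH is on an aliphatic carbon, not an aromatic c.
(B) contains a hydroxyl group (-OH), which satisfies every atom and bond constraint.
(C) has a hydroxyl group (-OH) but the -OH is on an aliphatic carbon, not an aromatic c.
So the answer is (B).

B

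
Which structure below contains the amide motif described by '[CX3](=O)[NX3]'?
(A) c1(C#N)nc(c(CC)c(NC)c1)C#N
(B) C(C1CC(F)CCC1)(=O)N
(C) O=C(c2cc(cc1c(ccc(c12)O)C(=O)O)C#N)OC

B

[CX3](=O)[NX3] describes a carbonyl carbon bonded to a trivalent nitrogen (an amide).
(A) has a nitrile (-C#N) but the nitrile N is NX1 (triple-bonded), not NX3.
(B) contains a primary amide (-C(=O)NH2), which satisfies every atom and bond constraint.
(C) has a methyl-ester group (-C(=O)OCH3) but the carbonyl is bonded to O, not to an NX3 nitrogen.
So the answer is (B).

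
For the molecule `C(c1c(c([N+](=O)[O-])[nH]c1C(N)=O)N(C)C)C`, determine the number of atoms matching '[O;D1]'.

3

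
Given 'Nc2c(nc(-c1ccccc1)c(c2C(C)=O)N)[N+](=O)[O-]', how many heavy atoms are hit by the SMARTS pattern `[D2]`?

Check the 20 heavy atoms by environment: 1× n (aromatic, D2) → match; 6× c (aromatic, D3) → no; 1× C (D3) → no; 2× O (D1) → no; 1× C (D1) → no; 1× N (charge +1, D3) → no; 1× O (charge -1, D1) → no; 2× N (D1) → no; 5× c (aromatic, D2) → match.
Summing the matching environments: 1 + 5 = 6 matching atoms.

6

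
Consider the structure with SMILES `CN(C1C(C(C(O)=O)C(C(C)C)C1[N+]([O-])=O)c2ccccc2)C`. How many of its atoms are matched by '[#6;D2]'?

5

Check the 23 heavy atoms by environment: 7× C (D3) → no; 1× c (aromatic, D3) → no; 5× c (aromatic, D2) → match; 4× C (D1) → no; 1× N (D3) → no; 1× N (charge +1, D3) → no; 1× O (charge -1, D1) → no; 3× O (D1) → no.
That gives 5 matching atoms.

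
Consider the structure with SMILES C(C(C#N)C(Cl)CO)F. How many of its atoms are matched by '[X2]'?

Check the 9 heavy atoms by environment: 4× C (X4) → no; 1× Cl (X1) → no; 1× F (X1) → no; 1× O (X2) → match; 1× C (X2) → match; 1× N (X1) → no.
Summing the matching environments: 1 + 1 = 2 matching atoms.

2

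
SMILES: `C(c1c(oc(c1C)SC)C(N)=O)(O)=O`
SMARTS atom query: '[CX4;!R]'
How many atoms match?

The query [CX4;!R] means: aliphatic carbon with four total connections, not in a ring.
Check the 14 heavy atoms by environment: 1× o (aromatic, X2, in 5-ring) → no; 4× c (aromatic, X3, in 5-ring) → no; 2× C (X4, acyclic) → match; 1× S (X2, acyclic) → no; 2× C (X3, acyclic) → no; 2× O (X1, acyclic) → no; 1× O (X2, acyclic) → no; 1× N (X3, acyclic) → no.
That gives 2 matching atoms.

2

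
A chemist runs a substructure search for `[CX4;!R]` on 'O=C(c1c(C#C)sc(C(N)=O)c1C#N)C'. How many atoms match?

1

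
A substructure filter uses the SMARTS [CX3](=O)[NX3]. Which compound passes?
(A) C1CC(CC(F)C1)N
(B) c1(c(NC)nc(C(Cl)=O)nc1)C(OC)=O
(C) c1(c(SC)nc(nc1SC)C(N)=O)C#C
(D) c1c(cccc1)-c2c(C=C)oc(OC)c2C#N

C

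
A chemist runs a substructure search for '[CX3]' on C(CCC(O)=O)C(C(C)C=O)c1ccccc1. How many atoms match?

2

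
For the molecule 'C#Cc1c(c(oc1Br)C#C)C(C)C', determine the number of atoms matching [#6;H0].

6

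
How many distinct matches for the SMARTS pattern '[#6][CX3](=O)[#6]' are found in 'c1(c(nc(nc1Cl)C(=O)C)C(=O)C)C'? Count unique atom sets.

2

[#6][CX3](=O)[#6] is the SMARTS for a ketone: a carbonyl carbon (no H) flanked by two carbons.
The molecule carries 2 separate instances of an acetyl/ketone group (-C(=O)CH3) meeting every constraint; each maps to a distinct set of atoms, giving 2 matches.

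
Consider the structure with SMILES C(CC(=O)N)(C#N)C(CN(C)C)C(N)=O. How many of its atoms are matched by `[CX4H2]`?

2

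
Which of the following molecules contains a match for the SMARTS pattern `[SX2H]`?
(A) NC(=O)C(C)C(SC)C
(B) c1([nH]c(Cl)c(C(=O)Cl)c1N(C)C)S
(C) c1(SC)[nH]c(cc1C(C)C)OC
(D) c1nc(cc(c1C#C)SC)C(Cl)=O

[SX2H] describes an aliphatic sulfur with two connections, one being H (a thiol).
(A) has a methylthio ether (-SCH3) but the sulfur has H0 (bonded to two carbons), not H1.
(B) contains a thiol (-SH), which satisfies every atom and bond constraint.
(C) has a methylthio ether (-SCH3) but the sulfur has H0 (bonded to two carbons), not H1.
(D) has a methylthio ether (-SCH3) but the sulfur has H0 (bonded to two carbons), not H1.
So the answer is (B).

B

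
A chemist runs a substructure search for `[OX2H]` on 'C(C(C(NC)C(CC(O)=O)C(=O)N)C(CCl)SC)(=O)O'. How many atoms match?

2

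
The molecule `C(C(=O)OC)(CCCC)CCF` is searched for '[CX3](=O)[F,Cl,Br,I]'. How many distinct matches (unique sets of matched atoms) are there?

0

[CX3](=O)[F,Cl,Br,I] is the SMARTS for an acyl halide: a carbonyl carbon bonded to a halogen.
The molecule has a methyl-ester group (-C(=O)OCH3), but the carbonyl is bonded to -O-C, not to a halogen; nothing else fits, so there are 0 matches.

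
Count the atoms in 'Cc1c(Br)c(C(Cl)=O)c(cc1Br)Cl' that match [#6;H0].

6

The query [#6;H0] means: any carbon with no attached hydrogen.
Check the 13 heavy atoms by environment: 5× c (aromatic, H0) → match; 1× c (aromatic, H1) → no; 2× Br (H0) → no; 1× C (H3) → no; 2× Cl (H0) → no; 1× C (H0) → match; 1× O (H0) → no.
Summing the matching environments: 5 + 1 = 6 matching atoms.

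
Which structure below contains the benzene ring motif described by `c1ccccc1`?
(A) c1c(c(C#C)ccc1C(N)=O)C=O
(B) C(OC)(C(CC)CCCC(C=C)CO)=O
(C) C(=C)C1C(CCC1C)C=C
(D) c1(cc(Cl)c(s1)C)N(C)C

c1ccccc1 describes six aromatic carbons in a ring (a benzene ring).
(A) contains the required atom environment, so the pattern matches.
(B) has a methyl group (-CH3) but no six-membered all-carbon aromatic ring is present.
(C) has a methyl group (-CH3) but no six-membered all-carbon aromatic ring is present.
(D) has a methyl group (-CH3) but no six-membered all-carbon aromatic ring is present.
So the answer is (A).

A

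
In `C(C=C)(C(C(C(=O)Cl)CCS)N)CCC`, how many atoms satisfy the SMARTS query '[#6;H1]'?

4

Check the 15 heavy atoms by environment: 5× C (H2) → no; 4× C (H1) → match; 1× S (H1) → no; 1× N (H2) → no; 1× C (H0) → no; 1× O (H0) → no; 1× Cl (H0) → no; 1× C (H3) → no.
That gives 4 matching atoms.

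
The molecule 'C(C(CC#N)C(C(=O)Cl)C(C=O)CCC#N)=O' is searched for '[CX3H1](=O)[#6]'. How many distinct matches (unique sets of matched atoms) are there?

[CX3H1](=O)[#6] is the SMARTS for an aldehyde: an sp2 carbon with one H, double-bonded to O and single-bonded to carbon.
The molecule carries 2 separate instances of an aldehyde (-CHO) meeting every constraint; each maps to a distinct set of atoms, giving 2 matches.

2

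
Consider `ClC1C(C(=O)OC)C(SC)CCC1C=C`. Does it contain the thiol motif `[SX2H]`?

No

The pattern [SX2H] describes an aliphatic sulfur with two connections, one being H — a thiol.
The closest candidate here is a methylthio ether (-SCH3), but the sulfur has H0 (bonded to two carbons), not H1. No other fragment satisfies the full query, so there is no match.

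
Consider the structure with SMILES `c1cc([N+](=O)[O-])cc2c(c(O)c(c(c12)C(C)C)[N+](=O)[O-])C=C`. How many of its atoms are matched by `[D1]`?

Check the 22 heavy atoms by environment: 7× c (aromatic, D3) → no; 3× c (aromatic, D2) → no; 2× N (charge +1, D3) → no; 2× O (charge -1, D1) → match; 3× O (D1) → match; 1× C (D3) → no; 3× C (D1) → match; 1× C (D2) → no.
Summing the matching environments: 2 + 3 + 3 = 8 matching atoms.

8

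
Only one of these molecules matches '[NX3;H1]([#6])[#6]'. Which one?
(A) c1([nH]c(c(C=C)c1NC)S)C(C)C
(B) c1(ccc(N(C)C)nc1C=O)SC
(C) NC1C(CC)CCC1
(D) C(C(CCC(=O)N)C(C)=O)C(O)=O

A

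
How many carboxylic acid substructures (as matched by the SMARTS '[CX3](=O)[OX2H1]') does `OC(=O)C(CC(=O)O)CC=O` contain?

2

[CX3](=O)[OX2H1] is the SMARTS for a carboxylic acid: an sp2 carbon double-bonded to O and single-bonded to an -OH oxygen.
The molecule carries 2 separate instances of a carboxylic acid group (-C(=O)OH) meeting every constraint; each maps to a distinct set of atoms, giving 2 matches.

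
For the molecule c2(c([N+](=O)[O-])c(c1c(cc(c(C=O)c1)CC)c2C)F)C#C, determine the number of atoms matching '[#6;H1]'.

4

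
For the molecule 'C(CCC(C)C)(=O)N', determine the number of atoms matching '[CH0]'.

1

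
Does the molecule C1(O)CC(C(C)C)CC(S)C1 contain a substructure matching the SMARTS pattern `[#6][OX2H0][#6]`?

The pattern [#6][OX2H0][#6] describes an aliphatic oxygen bridging two carbons with no H on the oxygen — an ether.
The closest candidate here is a hydroxyl group (-OH), but the oxygen has H1, not H0 bridging two carbons. No other fragment satisfies the full query, so there is no match.

No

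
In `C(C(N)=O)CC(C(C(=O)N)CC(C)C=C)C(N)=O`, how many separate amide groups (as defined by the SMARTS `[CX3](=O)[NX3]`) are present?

[CX3](=O)[NX3] is the SMARTS for an amide: a carbonyl carbon bonded to a trivalent nitrogen.
The molecule carries 3 separate instances of a primary amide (-C(=O)NH2) meeting every constraint; each maps to a distinct set of atoms, giving 3 matches.

3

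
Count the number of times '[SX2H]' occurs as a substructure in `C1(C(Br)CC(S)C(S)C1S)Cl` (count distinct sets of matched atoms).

3

[SX2H] is the SMARTS for a thiol: an aliphatic sulfur with two connections, one being H.
The molecule carries 3 separate instances of a thiol (-SH) meeting every constraint; each maps to a distinct set of atoms, giving 3 matches.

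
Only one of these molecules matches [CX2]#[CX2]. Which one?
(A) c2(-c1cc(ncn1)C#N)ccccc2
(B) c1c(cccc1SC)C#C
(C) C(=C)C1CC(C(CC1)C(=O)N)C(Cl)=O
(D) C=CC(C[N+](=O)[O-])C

[CX2]#[CX2] describes a carbon-carbon triple bond (an alkyne).
(A) has a nitrile (-C#N) but the triple bond is C#N, not C#C.
(B) contains an ethynyl group (-C#CH), which satisfies every atom and bond constraint.
(C) has a vinyl group (-CH=CH2) but the C=C is a double bond; both carbons are CX3, not CX2.
(D) has a vinyl group (-CH=CH2) but the C=C is a double bond; both carbons are CX3, not CX2.
So the answer is (B).

B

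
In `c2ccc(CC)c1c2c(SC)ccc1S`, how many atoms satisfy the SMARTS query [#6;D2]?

Check the 15 heavy atoms by environment: 5× c (aromatic, D3) → no; 5× c (aromatic, D2) → match; 1× S (D1) → no; 1× C (D2) → match; 2× C (D1) → no; 1× S (D2) → no.
Summing the matching environments: 5 + 1 = 6 matching atoms.

6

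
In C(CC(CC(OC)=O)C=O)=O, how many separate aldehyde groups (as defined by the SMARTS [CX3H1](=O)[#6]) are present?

[CX3H1](=O)[#6] is the SMARTS for an aldehyde: an sp2 carbon with one H, double-bonded to O and single-bonded to carbon.
The molecule carries 2 separate instances of an aldehyde (-CHO) meeting every constraint; each maps to a distinct set of atoms, giving 2 matches.

2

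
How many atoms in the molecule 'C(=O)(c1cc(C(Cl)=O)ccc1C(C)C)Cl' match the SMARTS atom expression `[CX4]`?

Check the 15 heavy atoms by environment: 6× c (aromatic, X3) → no; 3× C (X4) → match; 2× C (X3) → no; 2× O (X1) → no; 2× Cl (X1) → no.
That gives 3 matching atoms.

3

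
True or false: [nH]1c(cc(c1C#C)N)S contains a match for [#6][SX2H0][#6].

The pattern [#6][SX2H0][#6] describes an aliphatic sulfur bridging two carbons with no H on the sulfur — a thioether.
The closest candidate here is a thiol (-SH), but the sulfur has H1, not H0 bridging two carbons. No other fragment satisfies the full query, so there is no match.

False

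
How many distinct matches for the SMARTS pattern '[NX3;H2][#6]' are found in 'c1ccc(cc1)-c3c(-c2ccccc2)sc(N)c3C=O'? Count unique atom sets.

[NX3;H2][#6] is the SMARTS for a primary amine: a trivalent nitrogen with two H attached to carbon.
Exactly one fragment in the molecule meets all constraints, giving 1 match.

1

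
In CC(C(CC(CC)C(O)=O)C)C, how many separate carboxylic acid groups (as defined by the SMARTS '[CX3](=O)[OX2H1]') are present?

1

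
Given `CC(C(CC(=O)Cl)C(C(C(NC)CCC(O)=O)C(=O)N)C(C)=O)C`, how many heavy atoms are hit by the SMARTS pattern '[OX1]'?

4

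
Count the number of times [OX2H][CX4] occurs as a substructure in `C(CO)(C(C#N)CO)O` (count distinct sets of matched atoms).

3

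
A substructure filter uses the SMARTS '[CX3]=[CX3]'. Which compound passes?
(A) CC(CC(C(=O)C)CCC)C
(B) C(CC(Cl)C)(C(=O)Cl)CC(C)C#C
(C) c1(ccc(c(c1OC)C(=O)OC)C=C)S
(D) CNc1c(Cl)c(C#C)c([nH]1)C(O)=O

[CX3]=[CX3] describes a non-aromatic C=C double bond between two sp2 carbons (an alkene).
(A) has an ethyl group (-CH2CH3) but its C-C bond is a single bond between CX4 carbons, not CX3=CX3.
(B) has an ethynyl group (-C#CH) but the C-C bond is a triple bond, not a double bond.
(C) contains a vinyl group (-CH=CH2), which satisfies every atom and bond constraint.
(D) has an ethynyl group (-C#CH) but the C-C bond is a triple bond, not a double bond.
So the answer is (C).

C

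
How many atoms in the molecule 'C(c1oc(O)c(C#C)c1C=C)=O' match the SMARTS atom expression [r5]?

5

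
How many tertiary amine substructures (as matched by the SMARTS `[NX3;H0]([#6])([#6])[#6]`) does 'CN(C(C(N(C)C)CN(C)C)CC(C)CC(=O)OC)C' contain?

[NX3;H0]([#6])([#6])[#6] is the SMARTS for a tertiary amine: a trivalent nitrogen with no H, bonded to three carbons.
The molecule carries 3 separate instances of a dimethylamino group (-N(CH3)2) meeting every constraint; each maps to a distinct set of atoms, giving 3 matches.

3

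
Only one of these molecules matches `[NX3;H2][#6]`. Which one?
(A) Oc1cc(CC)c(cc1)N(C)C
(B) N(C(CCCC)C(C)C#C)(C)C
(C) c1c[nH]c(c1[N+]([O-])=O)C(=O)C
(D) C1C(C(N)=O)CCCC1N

D

[NX3;H2][#6] describes a trivalent nitrogen with two H attached to carbon (a primary amine).
(A) has a dimethylamino group (-N(CH3)2) but the nitrogen has H0, not H2.
(B) has a dimethylamino group (-N(CH3)2) but the nitrogen has H0, not H2.
(C) has a nitro group (-[N+](=O)[O-]) but the nitrogen is [N+] with no H, not NX3H2.
(D) contains a primary amino group (-NH2), which satisfies every atom and bond constraint.
So the answer is (D).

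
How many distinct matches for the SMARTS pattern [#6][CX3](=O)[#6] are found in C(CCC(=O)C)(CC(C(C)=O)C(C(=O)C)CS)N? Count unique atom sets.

3

[#6][CX3](=O)[#6] is the SMARTS for a ketone: a carbonyl carbon (no H) flanked by two carbons.
The molecule carries 3 separate instances of an acetyl/ketone group (-C(=O)CH3) meeting every constraint; each maps to a distinct set of atoms, giving 3 matches.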